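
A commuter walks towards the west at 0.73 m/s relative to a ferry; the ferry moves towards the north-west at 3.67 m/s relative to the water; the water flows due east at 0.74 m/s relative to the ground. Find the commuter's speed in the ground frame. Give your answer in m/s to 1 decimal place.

In east/north components (m/s): commuter relative to ferry = (-0.730, 0.000); ferry relative to water = (-2.595, 2.595); water relative to ground = (0.740, 0.000).
Sum = (-2.585, 2.595) m/s.
Speed = |(-2.585, 2.595)| = 3.663 m/s.

3.7 m/s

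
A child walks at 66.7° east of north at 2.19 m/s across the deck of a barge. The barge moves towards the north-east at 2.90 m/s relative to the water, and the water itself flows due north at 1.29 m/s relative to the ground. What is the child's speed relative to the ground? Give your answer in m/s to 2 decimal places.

5.85 m/s

In east/north components (m/s): child relative to barge = (2.011, 0.866); barge relative to water = (2.051, 2.051); water relative to ground = (0.000, 1.290).
Sum = (4.062, 4.207) m/s.
Speed = |(4.062, 4.207)| = 5.848 m/s.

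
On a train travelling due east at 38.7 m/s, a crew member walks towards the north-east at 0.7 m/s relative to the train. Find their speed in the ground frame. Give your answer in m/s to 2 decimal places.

39.20 m/s

Taking east as x and north as y: train velocity = (38.700, 0.000) m/s; crew member velocity relative to train = (0.495, 0.495) m/s.
Velocity relative to ground = (38.700, 0.000) + (0.495, 0.495) = (39.195, 0.495) m/s.
Speed = |(39.195, 0.495)| = 39.198 m/s.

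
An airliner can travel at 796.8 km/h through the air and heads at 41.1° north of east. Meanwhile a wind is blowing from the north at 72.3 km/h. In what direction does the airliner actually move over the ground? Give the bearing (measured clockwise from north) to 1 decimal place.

Taking east as x and north as y: velocity relative to the air = (600.439, 523.797) km/h; the air relative to ground = (0.000, -72.300) km/h.
Velocity relative to ground = (600.439, 523.797) + (0.000, -72.300) = (600.439, 451.497) km/h.
Bearing = atan2(600.44, 451.50) = 53.06° clockwise from north.

053.1°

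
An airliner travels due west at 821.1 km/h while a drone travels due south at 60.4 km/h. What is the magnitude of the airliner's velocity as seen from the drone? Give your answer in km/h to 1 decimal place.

823.3 km/h

Taking east as x and north as y: airliner velocity = (-821.100, 0.000) km/h; drone velocity = (0.000, -60.400) km/h.
Velocity of airliner relative to drone = (-821.100, 0.000) − (0.000, -60.400) = (-821.100, 60.400) km/h.
Magnitude = |(-821.100, 60.400)| = 823.319 km/h.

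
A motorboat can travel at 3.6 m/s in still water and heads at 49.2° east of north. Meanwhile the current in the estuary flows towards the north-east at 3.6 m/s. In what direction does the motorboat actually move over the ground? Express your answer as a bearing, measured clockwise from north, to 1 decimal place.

047.1°

Taking east as x and north as y: velocity relative to the water = (2.725, 2.352) m/s; the water relative to ground = (2.546, 2.546) m/s.
Velocity relative to ground = (2.725, 2.352) + (2.546, 2.546) = (5.271, 4.898) m/s.
Bearing = atan2(5.27, 4.90) = 47.10° clockwise from north.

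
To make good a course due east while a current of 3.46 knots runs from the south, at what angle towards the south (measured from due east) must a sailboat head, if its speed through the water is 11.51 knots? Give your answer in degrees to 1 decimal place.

The current pushes perpendicular to the desired track; the heading must have a component into the current equal to 3.46 knots: 11.51 sin θ = 3.46.
sin θ = 0.3006, so θ = 17.494°.

17.5°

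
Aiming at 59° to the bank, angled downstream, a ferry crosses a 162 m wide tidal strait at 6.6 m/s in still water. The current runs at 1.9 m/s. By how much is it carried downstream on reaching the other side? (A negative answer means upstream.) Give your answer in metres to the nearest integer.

152 m

Perpendicular speed = 5.657 m/s; crossing time = 162 / 5.657 = 28.636 s.
Net downstream speed = 5.299 m/s.
Drift = 5.299 × 28.636 = 151.747 m (downstream).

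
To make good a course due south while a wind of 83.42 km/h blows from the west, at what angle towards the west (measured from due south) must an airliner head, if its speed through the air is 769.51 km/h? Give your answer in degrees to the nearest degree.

The wind pushes perpendicular to the desired track; the heading must have a component into the wind equal to 83.42 km/h: 769.51 sin θ = 83.42.
sin θ = 0.1084, so θ = 6.223°.

6°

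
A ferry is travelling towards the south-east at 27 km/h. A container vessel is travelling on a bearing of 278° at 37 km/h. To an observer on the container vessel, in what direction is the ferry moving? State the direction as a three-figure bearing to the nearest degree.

114°

Taking east as x and north as y: ferry velocity = (19.092, -19.092) km/h; container vessel velocity = (-36.640, 5.149) km/h.
Velocity of ferry relative to container vessel = (19.092, -19.092) − (-36.640, 5.149) = (55.732, -24.241) km/h.
Bearing = atan2(55.73, -24.24) = 113.51° clockwise from north.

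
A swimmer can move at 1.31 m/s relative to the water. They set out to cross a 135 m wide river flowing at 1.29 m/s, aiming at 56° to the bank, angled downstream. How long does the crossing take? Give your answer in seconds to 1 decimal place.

124.3 s

The component of the swimmer's velocity perpendicular to the bank is 1.31 × sin 56° = 1.086 m/s.
Only the cross-stream component determines the crossing time; the current contributes nothing perpendicular to the bank.
Time = 135 / 1.086 = 124.305 s.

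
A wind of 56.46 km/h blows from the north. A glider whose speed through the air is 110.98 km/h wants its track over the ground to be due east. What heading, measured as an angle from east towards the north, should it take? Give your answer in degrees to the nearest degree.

31°

The wind pushes perpendicular to the desired track; the heading must have a component into the wind equal to 56.46 km/h: 110.98 sin θ = 56.46.
sin θ = 0.5087, so θ = 30.580°.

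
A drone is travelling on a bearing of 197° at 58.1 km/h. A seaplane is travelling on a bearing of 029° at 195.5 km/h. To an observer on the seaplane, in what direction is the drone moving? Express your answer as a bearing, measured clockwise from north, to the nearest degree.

206°

Taking east as x and north as y: drone velocity = (-16.987, -55.561) km/h; seaplane velocity = (94.780, 170.988) km/h.
Velocity of drone relative to seaplane = (-16.987, -55.561) − (94.780, 170.988) = (-111.767, -226.549) km/h.
Bearing = atan2(-111.77, -226.55) = 206.26° clockwise from north.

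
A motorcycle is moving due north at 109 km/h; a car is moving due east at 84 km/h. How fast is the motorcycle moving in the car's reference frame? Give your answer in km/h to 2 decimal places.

137.61 km/h

Taking east as x and north as y: motorcycle velocity = (0.000, 109.000) km/h; car velocity = (84.000, 0.000) km/h.
Velocity of motorcycle relative to car = (0.000, 109.000) − (84.000, 0.000) = (-84.000, 109.000) km/h.
Magnitude = |(-84.000, 109.000)| = 137.612 km/h.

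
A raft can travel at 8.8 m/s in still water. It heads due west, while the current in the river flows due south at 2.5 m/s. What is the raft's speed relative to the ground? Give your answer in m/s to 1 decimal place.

9.1 m/s

Taking east as x and north as y: velocity relative to the water = (-8.800, 0.000) m/s; the water relative to ground = (0.000, -2.500) m/s.
Velocity relative to ground = (-8.800, 0.000) + (0.000, -2.500) = (-8.800, -2.500) m/s.
Speed = |(-8.800, -2.500)| = 9.148 m/s.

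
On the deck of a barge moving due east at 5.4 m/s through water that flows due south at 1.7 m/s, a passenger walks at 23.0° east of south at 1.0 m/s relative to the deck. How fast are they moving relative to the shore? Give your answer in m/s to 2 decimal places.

6.36 m/s

In east/north components (m/s): passenger relative to barge = (0.391, -0.921); barge relative to water = (5.400, 0.000); water relative to ground = (0.000, -1.700).
Sum = (5.791, -2.621) m/s.
Speed = |(5.791, -2.621)| = 6.356 m/s.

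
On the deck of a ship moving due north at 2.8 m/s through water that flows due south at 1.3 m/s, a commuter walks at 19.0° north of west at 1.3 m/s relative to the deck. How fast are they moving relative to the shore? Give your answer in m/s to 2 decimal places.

In east/north components (m/s): commuter relative to ship = (-1.229, 0.423); ship relative to water = (0.000, 2.800); water relative to ground = (0.000, -1.300).
Sum = (-1.229, 1.923) m/s.
Speed = |(-1.229, 1.923)| = 2.282 m/s.

2.28 m/s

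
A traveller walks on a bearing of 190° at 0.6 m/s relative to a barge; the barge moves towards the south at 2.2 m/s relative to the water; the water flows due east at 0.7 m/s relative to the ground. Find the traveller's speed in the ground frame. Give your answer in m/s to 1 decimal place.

2.9 m/s

In east/north components (m/s): traveller relative to barge = (-0.104, -0.591); barge relative to water = (0.000, -2.200); water relative to ground = (0.700, 0.000).
Sum = (0.596, -2.791) m/s.
Speed = |(0.596, -2.791)| = 2.854 m/s.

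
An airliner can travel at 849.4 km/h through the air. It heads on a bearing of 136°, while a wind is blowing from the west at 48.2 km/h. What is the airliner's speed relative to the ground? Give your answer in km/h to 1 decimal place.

Taking east as x and north as y: velocity relative to the air = (590.043, -611.007) km/h; the air relative to ground = (48.200, 0.000) km/h.
Velocity relative to ground = (590.043, -611.007) + (48.200, 0.000) = (638.243, -611.007) km/h.
Speed = |(638.243, -611.007)| = 883.563 km/h.

883.6 km/h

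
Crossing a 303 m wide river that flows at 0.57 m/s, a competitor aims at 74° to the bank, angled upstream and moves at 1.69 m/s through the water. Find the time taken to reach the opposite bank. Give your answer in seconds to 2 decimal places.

The component of the competitor's velocity perpendicular to the bank is 1.69 × sin 74° = 1.625 m/s.
The current is parallel to the bank, so it does not affect the crossing time.
Time = 303 / 1.625 = 186.515 s.

186.52 s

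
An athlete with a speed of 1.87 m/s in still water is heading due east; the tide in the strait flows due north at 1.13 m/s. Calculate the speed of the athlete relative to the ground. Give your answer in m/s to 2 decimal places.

Taking east as x and north as y: velocity relative to the water = (1.870, 0.000) m/s; the water relative to ground = (0.000, 1.130) m/s.
Velocity relative to ground = (1.870, 0.000) + (0.000, 1.130) = (1.870, 1.130) m/s.
Speed = |(1.870, 1.130)| = 2.185 m/s.

2.18 m/s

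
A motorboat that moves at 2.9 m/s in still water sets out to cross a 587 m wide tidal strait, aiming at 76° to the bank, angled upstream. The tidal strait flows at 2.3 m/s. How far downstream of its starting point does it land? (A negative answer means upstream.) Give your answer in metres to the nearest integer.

Perpendicular speed = 2.814 m/s; crossing time = 587 / 2.814 = 208.610 s.
Net downstream speed = 1.598 m/s.
Drift = 1.598 × 208.610 = 333.448 m (downstream).

333 m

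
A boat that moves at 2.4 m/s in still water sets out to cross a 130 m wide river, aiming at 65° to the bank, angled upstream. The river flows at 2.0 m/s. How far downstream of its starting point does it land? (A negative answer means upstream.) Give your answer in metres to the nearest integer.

59 m

Perpendicular speed = 2.175 m/s; crossing time = 130 / 2.175 = 59.766 s.
Net downstream speed = 0.986 m/s.
Drift = 0.986 × 59.766 = 58.913 m (downstream).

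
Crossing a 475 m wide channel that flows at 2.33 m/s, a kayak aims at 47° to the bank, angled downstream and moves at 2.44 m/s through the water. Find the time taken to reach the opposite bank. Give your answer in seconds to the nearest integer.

The component of the kayak's velocity perpendicular to the bank is 2.44 × sin 47° = 1.785 m/s.
Only the cross-stream component determines the crossing time; the current contributes nothing perpendicular to the bank.
Time = 475 / 1.785 = 266.181 s.

266 s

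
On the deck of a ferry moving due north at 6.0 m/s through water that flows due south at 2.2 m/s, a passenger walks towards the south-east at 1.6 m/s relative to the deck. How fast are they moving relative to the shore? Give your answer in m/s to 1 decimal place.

2.9 m/s

In east/north components (m/s): passenger relative to ferry = (1.131, -1.131); ferry relative to water = (0.000, 6.000); water relative to ground = (0.000, -2.200).
Sum = (1.131, 2.669) m/s.
Speed = |(1.131, 2.669)| = 2.899 m/s.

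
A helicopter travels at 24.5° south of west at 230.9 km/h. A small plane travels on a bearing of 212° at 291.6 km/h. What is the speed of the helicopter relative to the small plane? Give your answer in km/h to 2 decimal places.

Taking east as x and north as y: helicopter velocity = (-210.110, -95.753) km/h; small plane velocity = (-154.524, -247.291) km/h.
Velocity of helicopter relative to small plane = (-210.110, -95.753) − (-154.524, -247.291) = (-55.586, 151.538) km/h.
Magnitude = |(-55.586, 151.538)| = 161.411 km/h.

161.41 km/h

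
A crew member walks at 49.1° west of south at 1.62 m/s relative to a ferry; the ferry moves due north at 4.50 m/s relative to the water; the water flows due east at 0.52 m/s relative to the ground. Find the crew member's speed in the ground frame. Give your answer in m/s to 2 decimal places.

In east/north components (m/s): crew member relative to ferry = (-1.224, -1.061); ferry relative to water = (0.000, 4.500); water relative to ground = (0.520, 0.000).
Sum = (-0.704, 3.439) m/s.
Speed = |(-0.704, 3.439)| = 3.511 m/s.

3.51 m/s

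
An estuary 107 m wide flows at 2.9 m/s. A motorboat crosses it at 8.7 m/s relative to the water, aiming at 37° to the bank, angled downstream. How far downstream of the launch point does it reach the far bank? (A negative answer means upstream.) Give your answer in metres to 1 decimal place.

Perpendicular speed = 5.236 m/s; crossing time = 107 / 5.236 = 20.436 s.
Net downstream speed = 9.848 m/s.
Drift = 9.848 × 20.436 = 201.259 m (downstream).

201.3 m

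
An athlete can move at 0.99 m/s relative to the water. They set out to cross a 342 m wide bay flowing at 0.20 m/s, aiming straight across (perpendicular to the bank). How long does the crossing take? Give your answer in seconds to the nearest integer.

The component of the athlete's velocity perpendicular to the bank is 0.99 m/s.
The current is parallel to the bank, so it does not affect the crossing time.
Time = 342 / 0.990 = 345.455 s.

345 s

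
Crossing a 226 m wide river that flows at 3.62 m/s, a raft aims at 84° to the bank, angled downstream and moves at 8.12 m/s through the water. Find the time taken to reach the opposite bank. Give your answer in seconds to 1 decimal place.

The component of the raft's velocity perpendicular to the bank is 8.12 × sin 84° = 8.076 m/s.
The flow acts along the bank and has no component across it.
Time = 226 / 8.076 = 27.986 s.

28.0 s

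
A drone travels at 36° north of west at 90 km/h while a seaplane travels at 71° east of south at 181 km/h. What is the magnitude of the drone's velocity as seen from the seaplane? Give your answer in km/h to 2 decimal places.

268.36 km/h

Taking east as x and north as y: drone velocity = (-72.812, 52.901) km/h; seaplane velocity = (171.139, -58.928) km/h.
Velocity of drone relative to seaplane = (-72.812, 52.901) − (171.139, -58.928) = (-243.950, 111.829) km/h.
Magnitude = |(-243.950, 111.829)| = 268.361 km/h.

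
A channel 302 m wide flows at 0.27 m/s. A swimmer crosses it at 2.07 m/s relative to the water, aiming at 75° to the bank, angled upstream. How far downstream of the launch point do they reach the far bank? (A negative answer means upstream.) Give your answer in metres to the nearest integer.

Perpendicular speed = 1.999 m/s; crossing time = 302 / 1.999 = 151.040 s.
Net downstream speed = -0.266 m/s.
Drift = -0.266 × 151.040 = -40.140 m (upstream).

-40 m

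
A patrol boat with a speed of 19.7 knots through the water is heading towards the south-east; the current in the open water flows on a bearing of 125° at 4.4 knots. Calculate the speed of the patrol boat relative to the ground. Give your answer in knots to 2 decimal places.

24.05 knots

Taking east as x and north as y: velocity relative to the water = (13.930, -13.930) knots; the water relative to ground = (3.604, -2.524) knots.
Velocity relative to ground = (13.930, -13.930) + (3.604, -2.524) = (17.534, -16.454) knots.
Speed = |(17.534, -16.454)| = 24.045 knots.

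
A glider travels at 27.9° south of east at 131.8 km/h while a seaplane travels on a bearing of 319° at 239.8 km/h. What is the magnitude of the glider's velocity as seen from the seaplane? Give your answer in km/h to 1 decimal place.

Taking east as x and north as y: glider velocity = (116.480, -61.673) km/h; seaplane velocity = (-157.323, 180.979) km/h.
Velocity of glider relative to seaplane = (116.480, -61.673) − (-157.323, 180.979) = (273.803, -242.653) km/h.
Magnitude = |(273.803, -242.653)| = 365.853 km/h.

365.9 km/h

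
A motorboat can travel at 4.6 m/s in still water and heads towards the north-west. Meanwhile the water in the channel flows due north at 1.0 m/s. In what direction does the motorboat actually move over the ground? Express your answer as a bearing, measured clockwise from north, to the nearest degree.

323°

Taking east as x and north as y: velocity relative to the water = (-3.253, 3.253) m/s; the water relative to ground = (0.000, 1.000) m/s.
Velocity relative to ground = (-3.253, 3.253) + (0.000, 1.000) = (-3.253, 4.253) m/s.
Bearing = atan2(-3.25, 4.25) = 322.59° clockwise from north.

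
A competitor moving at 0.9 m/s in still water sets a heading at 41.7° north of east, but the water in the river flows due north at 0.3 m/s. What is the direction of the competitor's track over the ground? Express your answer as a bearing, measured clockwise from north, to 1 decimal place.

Taking east as x and north as y: velocity relative to the water = (0.672, 0.599) m/s; the water relative to ground = (0.000, 0.300) m/s.
Velocity relative to ground = (0.672, 0.599) + (0.000, 0.300) = (0.672, 0.899) m/s.
Bearing = atan2(0.67, 0.90) = 36.79° clockwise from north.

036.8°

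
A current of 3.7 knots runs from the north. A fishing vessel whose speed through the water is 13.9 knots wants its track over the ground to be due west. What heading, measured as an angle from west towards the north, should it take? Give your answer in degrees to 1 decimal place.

The current pushes perpendicular to the desired track; the heading must have a component into the current equal to 3.7 knots: 13.9 sin θ = 3.7.
sin θ = 0.2662, so θ = 15.437°.

15.4°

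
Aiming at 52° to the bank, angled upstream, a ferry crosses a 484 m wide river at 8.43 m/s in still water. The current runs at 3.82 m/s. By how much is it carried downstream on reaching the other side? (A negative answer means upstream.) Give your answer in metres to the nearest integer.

-100 m

Perpendicular speed = 6.643 m/s; crossing time = 484 / 6.643 = 72.859 s.
Net downstream speed = -1.370 m/s.
Drift = -1.370 × 72.859 = -99.819 m (upstream).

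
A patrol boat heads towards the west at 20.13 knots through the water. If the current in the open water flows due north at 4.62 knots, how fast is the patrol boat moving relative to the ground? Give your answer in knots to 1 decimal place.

Taking east as x and north as y: velocity relative to the water = (-20.130, 0.000) knots; the water relative to ground = (0.000, 4.620) knots.
Velocity relative to ground = (-20.130, 0.000) + (0.000, 4.620) = (-20.130, 4.620) knots.
Speed = |(-20.130, 4.620)| = 20.653 knots.

20.7 knots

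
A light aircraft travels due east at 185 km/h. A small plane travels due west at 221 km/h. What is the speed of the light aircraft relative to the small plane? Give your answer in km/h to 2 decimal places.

Taking east as x and north as y: light aircraft velocity = (185.000, 0.000) km/h; small plane velocity = (-221.000, 0.000) km/h.
Velocity of light aircraft relative to small plane = (185.000, 0.000) − (-221.000, 0.000) = (406.000, 0.000) km/h.
Magnitude = |(406.000, 0.000)| = 406.000 km/h.

406.00 km/h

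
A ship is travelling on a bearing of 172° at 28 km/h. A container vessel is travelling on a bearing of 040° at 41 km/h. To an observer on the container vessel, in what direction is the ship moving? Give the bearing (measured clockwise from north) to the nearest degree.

Taking east as x and north as y: ship velocity = (3.897, -27.728) km/h; container vessel velocity = (26.354, 31.408) km/h.
Velocity of ship relative to container vessel = (3.897, -27.728) − (26.354, 31.408) = (-22.457, -59.135) km/h.
Bearing = atan2(-22.46, -59.14) = 200.79° clockwise from north.

201°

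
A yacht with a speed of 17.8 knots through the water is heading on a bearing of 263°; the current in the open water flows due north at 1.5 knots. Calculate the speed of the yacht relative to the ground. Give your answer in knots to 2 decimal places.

17.68 knots

Taking east as x and north as y: velocity relative to the water = (-17.667, -2.169) knots; the water relative to ground = (0.000, 1.500) knots.
Velocity relative to ground = (-17.667, -2.169) + (0.000, 1.500) = (-17.667, -0.669) knots.
Speed = |(-17.667, -0.669)| = 17.680 knots.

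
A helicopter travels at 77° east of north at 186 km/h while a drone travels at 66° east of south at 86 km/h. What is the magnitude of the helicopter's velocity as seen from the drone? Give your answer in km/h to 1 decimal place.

Taking east as x and north as y: helicopter velocity = (181.233, 41.841) km/h; drone velocity = (78.565, -34.979) km/h.
Velocity of helicopter relative to drone = (181.233, 41.841) − (78.565, -34.979) = (102.668, 76.820) km/h.
Magnitude = |(102.668, 76.820)| = 128.227 km/h.

128.2 km/h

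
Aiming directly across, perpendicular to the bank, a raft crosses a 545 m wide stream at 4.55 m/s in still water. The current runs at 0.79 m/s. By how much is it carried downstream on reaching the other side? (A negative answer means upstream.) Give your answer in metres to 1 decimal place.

94.6 m

Perpendicular speed = 4.550 m/s; crossing time = 545 / 4.550 = 119.780 s.
Net downstream speed = 0.790 m/s.
Drift = 0.790 × 119.780 = 94.626 m (downstream).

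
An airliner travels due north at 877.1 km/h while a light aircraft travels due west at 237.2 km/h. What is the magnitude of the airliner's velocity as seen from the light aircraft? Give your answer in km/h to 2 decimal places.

908.61 km/h

Taking east as x and north as y: airliner velocity = (0.000, 877.100) km/h; light aircraft velocity = (-237.200, 0.000) km/h.
Velocity of airliner relative to light aircraft = (0.000, 877.100) − (-237.200, 0.000) = (237.200, 877.100) km/h.
Magnitude = |(237.200, 877.100)| = 908.608 km/h.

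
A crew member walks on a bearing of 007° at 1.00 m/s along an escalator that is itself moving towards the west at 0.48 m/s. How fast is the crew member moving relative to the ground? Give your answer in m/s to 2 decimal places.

1.06 m/s

Taking east as x and north as y: escalator velocity = (-0.480, 0.000) m/s; crew member velocity relative to escalator = (0.122, 0.993) m/s.
Velocity relative to ground = (-0.480, 0.000) + (0.122, 0.993) = (-0.358, 0.993) m/s.
Speed = |(-0.358, 0.993)| = 1.055 m/s.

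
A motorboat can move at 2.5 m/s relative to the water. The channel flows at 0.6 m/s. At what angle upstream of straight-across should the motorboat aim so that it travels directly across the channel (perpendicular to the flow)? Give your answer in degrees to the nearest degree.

To cancel the current, the upstream component of the motorboat's velocity must equal the flow: 2.5 sin θ = 0.6.
sin θ = 0.6 / 2.5 = 0.2400.
θ = arcsin(0.2400) = 13.887°.

14°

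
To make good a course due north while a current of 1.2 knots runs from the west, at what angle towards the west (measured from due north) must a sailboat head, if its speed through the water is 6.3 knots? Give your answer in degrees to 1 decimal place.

11.0°

The current pushes perpendicular to the desired track; the heading must have a component into the current equal to 1.2 knots: 6.3 sin θ = 1.2.
sin θ = 0.1905, so θ = 10.981°.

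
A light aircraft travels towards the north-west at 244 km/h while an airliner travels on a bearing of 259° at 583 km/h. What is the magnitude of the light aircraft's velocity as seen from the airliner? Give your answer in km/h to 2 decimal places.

490.24 km/h

Taking east as x and north as y: light aircraft velocity = (-172.534, 172.534) km/h; airliner velocity = (-572.289, -111.242) km/h.
Velocity of light aircraft relative to airliner = (-172.534, 172.534) − (-572.289, -111.242) = (399.755, 283.776) km/h.
Magnitude = |(399.755, 283.776)| = 490.237 km/h.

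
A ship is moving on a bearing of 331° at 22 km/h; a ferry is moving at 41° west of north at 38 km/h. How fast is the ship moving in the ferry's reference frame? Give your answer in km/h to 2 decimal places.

17.10 km/h

Taking east as x and north as y: ship velocity = (-10.666, 19.242) km/h; ferry velocity = (-24.930, 28.679) km/h.
Velocity of ship relative to ferry = (-10.666, 19.242) − (-24.930, 28.679) = (14.264, -9.437) km/h.
Magnitude = |(14.264, -9.437)| = 17.104 km/h.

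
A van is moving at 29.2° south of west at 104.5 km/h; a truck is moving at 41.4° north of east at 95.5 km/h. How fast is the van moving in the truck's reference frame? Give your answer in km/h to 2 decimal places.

Taking east as x and north as y: van velocity = (-91.220, -50.981) km/h; truck velocity = (71.636, 63.155) km/h.
Velocity of van relative to truck = (-91.220, -50.981) − (71.636, 63.155) = (-162.856, -114.137) km/h.
Magnitude = |(-162.856, -114.137)| = 198.870 km/h.

198.87 km/h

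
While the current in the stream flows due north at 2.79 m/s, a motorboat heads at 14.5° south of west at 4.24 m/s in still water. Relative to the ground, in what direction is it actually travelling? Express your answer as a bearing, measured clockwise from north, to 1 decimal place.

292.8°

Taking east as x and north as y: velocity relative to the water = (-4.105, -1.062) m/s; the water relative to ground = (0.000, 2.790) m/s.
Velocity relative to ground = (-4.105, -1.062) + (0.000, 2.790) = (-4.105, 1.728) m/s.
Bearing = atan2(-4.10, 1.73) = 292.83° clockwise from north.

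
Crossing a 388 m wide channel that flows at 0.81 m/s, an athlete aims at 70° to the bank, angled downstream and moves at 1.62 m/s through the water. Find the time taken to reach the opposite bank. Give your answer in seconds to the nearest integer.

The component of the athlete's velocity perpendicular to the bank is 1.62 × sin 70° = 1.522 m/s.
Only the cross-stream component determines the crossing time; the current contributes nothing perpendicular to the bank.
Time = 388 / 1.522 = 254.877 s.

255 s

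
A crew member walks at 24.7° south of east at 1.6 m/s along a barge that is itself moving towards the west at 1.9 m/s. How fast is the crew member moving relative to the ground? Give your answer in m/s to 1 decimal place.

Taking east as x and north as y: barge velocity = (-1.900, 0.000) m/s; crew member velocity relative to barge = (1.454, -0.669) m/s.
Velocity relative to ground = (-1.900, 0.000) + (1.454, -0.669) = (-0.446, -0.669) m/s.
Speed = |(-0.446, -0.669)| = 0.804 m/s.

0.8 m/s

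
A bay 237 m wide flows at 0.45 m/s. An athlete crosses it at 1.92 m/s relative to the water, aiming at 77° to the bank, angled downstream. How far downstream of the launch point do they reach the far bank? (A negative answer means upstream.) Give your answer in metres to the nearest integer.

112 m

Perpendicular speed = 1.871 m/s; crossing time = 237 / 1.871 = 126.684 s.
Net downstream speed = 0.882 m/s.
Drift = 0.882 × 126.684 = 111.724 m (downstream).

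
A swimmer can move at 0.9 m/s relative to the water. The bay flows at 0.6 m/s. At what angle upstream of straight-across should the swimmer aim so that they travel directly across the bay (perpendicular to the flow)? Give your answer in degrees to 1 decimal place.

41.8°

To cancel the current, the upstream component of the swimmer's velocity must equal the flow: 0.9 sin θ = 0.6.
sin θ = 0.6 / 0.9 = 0.6667.
θ = arcsin(0.6667) = 41.810°.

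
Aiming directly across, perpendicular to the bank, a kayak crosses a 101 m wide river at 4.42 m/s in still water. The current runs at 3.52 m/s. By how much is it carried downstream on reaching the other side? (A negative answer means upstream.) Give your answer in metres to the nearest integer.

80 m

Perpendicular speed = 4.420 m/s; crossing time = 101 / 4.420 = 22.851 s.
Net downstream speed = 3.520 m/s.
Drift = 3.520 × 22.851 = 80.434 m (downstream).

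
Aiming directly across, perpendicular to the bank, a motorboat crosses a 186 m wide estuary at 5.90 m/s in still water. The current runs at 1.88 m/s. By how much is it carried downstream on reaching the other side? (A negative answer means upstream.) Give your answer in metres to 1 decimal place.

59.3 m

Perpendicular speed = 5.900 m/s; crossing time = 186 / 5.900 = 31.525 s.
Net downstream speed = 1.880 m/s.
Drift = 1.880 × 31.525 = 59.268 m (downstream).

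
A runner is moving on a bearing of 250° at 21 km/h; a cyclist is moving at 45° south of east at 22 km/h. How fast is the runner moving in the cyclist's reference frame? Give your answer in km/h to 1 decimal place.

36.3 km/h

Taking east as x and north as y: runner velocity = (-19.734, -7.182) km/h; cyclist velocity = (15.556, -15.556) km/h.
Velocity of runner relative to cyclist = (-19.734, -7.182) − (15.556, -15.556) = (-35.290, 8.374) km/h.
Magnitude = |(-35.290, 8.374)| = 36.270 km/h.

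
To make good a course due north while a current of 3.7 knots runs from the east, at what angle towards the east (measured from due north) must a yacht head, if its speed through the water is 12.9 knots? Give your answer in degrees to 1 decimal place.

The current pushes perpendicular to the desired track; the heading must have a component into the current equal to 3.7 knots: 12.9 sin θ = 3.7.
sin θ = 0.2868, so θ = 16.668°.

16.7°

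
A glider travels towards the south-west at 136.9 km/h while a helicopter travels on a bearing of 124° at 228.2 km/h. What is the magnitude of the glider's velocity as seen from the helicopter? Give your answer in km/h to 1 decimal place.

287.6 km/h

Taking east as x and north as y: glider velocity = (-96.803, -96.803) km/h; helicopter velocity = (189.186, -127.608) km/h.
Velocity of glider relative to helicopter = (-96.803, -96.803) − (189.186, -127.608) = (-285.989, 30.805) km/h.
Magnitude = |(-285.989, 30.805)| = 287.644 km/h.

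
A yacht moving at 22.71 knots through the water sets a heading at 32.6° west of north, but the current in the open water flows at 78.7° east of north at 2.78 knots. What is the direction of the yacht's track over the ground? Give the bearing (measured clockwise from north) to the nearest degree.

Taking east as x and north as y: velocity relative to the water = (-12.235, 19.132) knots; the water relative to ground = (2.726, 0.545) knots.
Velocity relative to ground = (-12.235, 19.132) + (2.726, 0.545) = (-9.509, 19.677) knots.
Bearing = atan2(-9.51, 19.68) = 334.21° clockwise from north.

334°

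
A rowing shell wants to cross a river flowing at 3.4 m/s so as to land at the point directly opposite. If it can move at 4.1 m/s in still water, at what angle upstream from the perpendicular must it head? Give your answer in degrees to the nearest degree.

To cancel the current, the upstream component of the rowing shell's velocity must equal the flow: 4.1 sin θ = 3.4.
sin θ = 3.4 / 4.1 = 0.8293.
θ = arcsin(0.8293) = 56.024°.

56°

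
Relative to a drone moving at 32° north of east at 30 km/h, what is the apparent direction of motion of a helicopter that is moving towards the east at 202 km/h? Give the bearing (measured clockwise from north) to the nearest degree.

095°

Taking east as x and north as y: helicopter velocity = (202.000, 0.000) km/h; drone velocity = (25.441, 15.898) km/h.
Velocity of helicopter relative to drone = (202.000, 0.000) − (25.441, 15.898) = (176.559, -15.898) km/h.
Bearing = atan2(176.56, -15.90) = 95.15° clockwise from north.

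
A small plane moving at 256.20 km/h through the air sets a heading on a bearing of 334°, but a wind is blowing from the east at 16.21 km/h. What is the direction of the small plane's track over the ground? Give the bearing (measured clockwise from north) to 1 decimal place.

Taking east as x and north as y: velocity relative to the air = (-112.311, 230.271) km/h; the air relative to ground = (-16.210, 0.000) km/h.
Velocity relative to ground = (-112.311, 230.271) + (-16.210, 0.000) = (-128.521, 230.271) km/h.
Bearing = atan2(-128.52, 230.27) = 330.83° clockwise from north.

330.8°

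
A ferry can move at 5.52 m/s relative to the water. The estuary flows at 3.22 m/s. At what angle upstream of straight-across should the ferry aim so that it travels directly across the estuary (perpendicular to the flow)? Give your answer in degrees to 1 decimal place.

35.7°

To cancel the current, the upstream component of the ferry's velocity must equal the flow: 5.52 sin θ = 3.22.
sin θ = 3.22 / 5.52 = 0.5833.
θ = arcsin(0.5833) = 35.685°.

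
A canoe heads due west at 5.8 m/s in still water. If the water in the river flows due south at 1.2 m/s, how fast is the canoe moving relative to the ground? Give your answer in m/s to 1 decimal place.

5.9 m/s

Taking east as x and north as y: velocity relative to the water = (-5.800, 0.000) m/s; the water relative to ground = (0.000, -1.200) m/s.
Velocity relative to ground = (-5.800, 0.000) + (0.000, -1.200) = (-5.800, -1.200) m/s.
Speed = |(-5.800, -1.200)| = 5.923 m/s.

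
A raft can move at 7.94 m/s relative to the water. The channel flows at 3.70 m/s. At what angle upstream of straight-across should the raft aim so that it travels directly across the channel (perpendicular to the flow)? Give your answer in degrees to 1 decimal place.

To cancel the current, the upstream component of the raft's velocity must equal the flow: 7.94 sin θ = 3.70.
sin θ = 3.70 / 7.94 = 0.4660.
θ = arcsin(0.4660) = 27.775°.

27.8°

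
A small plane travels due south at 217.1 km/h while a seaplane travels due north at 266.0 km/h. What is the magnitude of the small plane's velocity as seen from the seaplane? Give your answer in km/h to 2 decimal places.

Taking east as x and north as y: small plane velocity = (0.000, -217.100) km/h; seaplane velocity = (0.000, 266.000) km/h.
Velocity of small plane relative to seaplane = (0.000, -217.100) − (0.000, 266.000) = (0.000, -483.100) km/h.
Magnitude = |(0.000, -483.100)| = 483.100 km/h.

483.10 km/h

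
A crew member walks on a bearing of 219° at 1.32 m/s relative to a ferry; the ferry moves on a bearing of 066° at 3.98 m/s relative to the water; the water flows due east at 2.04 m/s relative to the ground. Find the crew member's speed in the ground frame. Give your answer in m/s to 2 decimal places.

In east/north components (m/s): crew member relative to ferry = (-0.831, -1.026); ferry relative to water = (3.636, 1.619); water relative to ground = (2.040, 0.000).
Sum = (4.845, 0.593) m/s.
Speed = |(4.845, 0.593)| = 4.881 m/s.

4.88 m/s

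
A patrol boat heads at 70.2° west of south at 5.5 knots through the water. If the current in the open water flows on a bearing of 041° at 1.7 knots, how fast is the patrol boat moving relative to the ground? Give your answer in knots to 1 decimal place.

Taking east as x and north as y: velocity relative to the water = (-5.175, -1.863) knots; the water relative to ground = (1.115, 1.283) knots.
Velocity relative to ground = (-5.175, -1.863) + (1.115, 1.283) = (-4.060, -0.580) knots.
Speed = |(-4.060, -0.580)| = 4.101 knots.

4.1 knots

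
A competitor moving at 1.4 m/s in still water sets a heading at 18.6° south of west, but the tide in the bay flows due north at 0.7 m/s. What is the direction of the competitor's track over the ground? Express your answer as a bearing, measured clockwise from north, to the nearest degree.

281°

Taking east as x and north as y: velocity relative to the water = (-1.327, -0.447) m/s; the water relative to ground = (0.000, 0.700) m/s.
Velocity relative to ground = (-1.327, -0.447) + (0.000, 0.700) = (-1.327, 0.253) m/s.
Bearing = atan2(-1.33, 0.25) = 280.81° clockwise from north.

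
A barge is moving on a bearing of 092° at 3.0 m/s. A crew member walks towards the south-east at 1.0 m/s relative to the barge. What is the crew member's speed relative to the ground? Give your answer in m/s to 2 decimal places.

Taking east as x and north as y: barge velocity = (2.998, -0.105) m/s; crew member velocity relative to barge = (0.707, -0.707) m/s.
Velocity relative to ground = (2.998, -0.105) + (0.707, -0.707) = (3.705, -0.812) m/s.
Speed = |(3.705, -0.812)| = 3.793 m/s.

3.79 m/s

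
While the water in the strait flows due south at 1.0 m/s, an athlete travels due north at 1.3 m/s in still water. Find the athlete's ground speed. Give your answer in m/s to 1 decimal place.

Taking east as x and north as y: velocity relative to the water = (0.000, 1.300) m/s; the water relative to ground = (0.000, -1.000) m/s.
Velocity relative to ground = (0.000, 1.300) + (0.000, -1.000) = (0.000, 0.300) m/s.
Speed = |(0.000, 0.300)| = 0.300 m/s.

0.3 m/s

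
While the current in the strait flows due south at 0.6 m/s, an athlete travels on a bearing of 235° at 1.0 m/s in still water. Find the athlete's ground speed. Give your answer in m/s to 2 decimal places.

Taking east as x and north as y: velocity relative to the water = (-0.819, -0.574) m/s; the water relative to ground = (0.000, -0.600) m/s.
Velocity relative to ground = (-0.819, -0.574) + (0.000, -0.600) = (-0.819, -1.174) m/s.
Speed = |(-0.819, -1.174)| = 1.431 m/s.

1.43 m/s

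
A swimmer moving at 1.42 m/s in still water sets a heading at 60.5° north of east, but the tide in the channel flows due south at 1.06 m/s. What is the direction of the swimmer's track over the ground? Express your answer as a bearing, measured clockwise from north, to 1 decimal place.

075.9°

Taking east as x and north as y: velocity relative to the water = (0.699, 1.236) m/s; the water relative to ground = (0.000, -1.060) m/s.
Velocity relative to ground = (0.699, 1.236) + (0.000, -1.060) = (0.699, 0.176) m/s.
Bearing = atan2(0.70, 0.18) = 75.88° clockwise from north.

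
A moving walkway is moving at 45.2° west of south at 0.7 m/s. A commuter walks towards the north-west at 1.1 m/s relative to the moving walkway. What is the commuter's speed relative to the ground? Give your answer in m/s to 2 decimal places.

1.31 m/s

Taking east as x and north as y: moving walkway velocity = (-0.497, -0.493) m/s; commuter velocity relative to moving walkway = (-0.778, 0.778) m/s.
Velocity relative to ground = (-0.497, -0.493) + (-0.778, 0.778) = (-1.275, 0.285) m/s.
Speed = |(-1.275, 0.285)| = 1.306 m/s.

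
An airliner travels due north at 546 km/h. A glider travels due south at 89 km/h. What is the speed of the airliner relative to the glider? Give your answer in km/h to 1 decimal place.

635.0 km/h

Taking east as x and north as y: airliner velocity = (0.000, 546.000) km/h; glider velocity = (0.000, -89.000) km/h.
Velocity of airliner relative to glider = (0.000, 546.000) − (0.000, -89.000) = (0.000, 635.000) km/h.
Magnitude = |(0.000, 635.000)| = 635.000 km/h.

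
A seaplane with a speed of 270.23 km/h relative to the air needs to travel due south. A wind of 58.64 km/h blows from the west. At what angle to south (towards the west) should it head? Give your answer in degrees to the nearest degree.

The wind pushes perpendicular to the desired track; the heading must have a component into the wind equal to 58.64 km/h: 270.23 sin θ = 58.64.
sin θ = 0.2170, so θ = 12.533°.

13°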